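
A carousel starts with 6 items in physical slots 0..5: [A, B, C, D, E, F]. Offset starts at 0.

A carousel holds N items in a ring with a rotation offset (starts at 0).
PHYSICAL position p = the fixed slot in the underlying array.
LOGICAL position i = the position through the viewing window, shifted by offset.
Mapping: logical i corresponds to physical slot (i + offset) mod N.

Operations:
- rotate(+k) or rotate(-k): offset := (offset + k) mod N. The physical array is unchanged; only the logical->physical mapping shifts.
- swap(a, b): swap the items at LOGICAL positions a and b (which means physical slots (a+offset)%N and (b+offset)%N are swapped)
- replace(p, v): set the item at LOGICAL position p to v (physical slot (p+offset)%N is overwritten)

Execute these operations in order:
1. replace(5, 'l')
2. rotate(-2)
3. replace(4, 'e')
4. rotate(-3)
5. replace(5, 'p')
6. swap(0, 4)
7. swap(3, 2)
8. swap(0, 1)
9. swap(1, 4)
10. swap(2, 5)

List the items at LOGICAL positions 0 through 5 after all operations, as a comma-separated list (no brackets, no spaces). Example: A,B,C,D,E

After op 1 (replace(5, 'l')): offset=0, physical=[A,B,C,D,E,l], logical=[A,B,C,D,E,l]
After op 2 (rotate(-2)): offset=4, physical=[A,B,C,D,E,l], logical=[E,l,A,B,C,D]
After op 3 (replace(4, 'e')): offset=4, physical=[A,B,e,D,E,l], logical=[E,l,A,B,e,D]
After op 4 (rotate(-3)): offset=1, physical=[A,B,e,D,E,l], logical=[B,e,D,E,l,A]
After op 5 (replace(5, 'p')): offset=1, physical=[p,B,e,D,E,l], logical=[B,e,D,E,l,p]
After op 6 (swap(0, 4)): offset=1, physical=[p,l,e,D,E,B], logical=[l,e,D,E,B,p]
After op 7 (swap(3, 2)): offset=1, physical=[p,l,e,E,D,B], logical=[l,e,E,D,B,p]
After op 8 (swap(0, 1)): offset=1, physical=[p,e,l,E,D,B], logical=[e,l,E,D,B,p]
After op 9 (swap(1, 4)): offset=1, physical=[p,e,B,E,D,l], logical=[e,B,E,D,l,p]
After op 10 (swap(2, 5)): offset=1, physical=[E,e,B,p,D,l], logical=[e,B,p,D,l,E]

Answer: e,B,p,D,l,E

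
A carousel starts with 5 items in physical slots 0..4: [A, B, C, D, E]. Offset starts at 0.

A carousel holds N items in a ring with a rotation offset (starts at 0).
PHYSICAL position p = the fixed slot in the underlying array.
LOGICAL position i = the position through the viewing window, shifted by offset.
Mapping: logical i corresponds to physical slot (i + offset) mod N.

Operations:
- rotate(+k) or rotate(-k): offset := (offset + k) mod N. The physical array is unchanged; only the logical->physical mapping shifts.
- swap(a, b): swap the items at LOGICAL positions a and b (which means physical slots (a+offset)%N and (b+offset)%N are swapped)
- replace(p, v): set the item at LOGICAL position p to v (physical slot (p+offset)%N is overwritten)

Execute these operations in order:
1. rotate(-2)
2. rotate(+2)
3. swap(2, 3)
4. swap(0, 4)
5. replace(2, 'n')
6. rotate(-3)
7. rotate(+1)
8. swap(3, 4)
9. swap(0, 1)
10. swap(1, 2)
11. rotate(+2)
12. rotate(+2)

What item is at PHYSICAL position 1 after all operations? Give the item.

After op 1 (rotate(-2)): offset=3, physical=[A,B,C,D,E], logical=[D,E,A,B,C]
After op 2 (rotate(+2)): offset=0, physical=[A,B,C,D,E], logical=[A,B,C,D,E]
After op 3 (swap(2, 3)): offset=0, physical=[A,B,D,C,E], logical=[A,B,D,C,E]
After op 4 (swap(0, 4)): offset=0, physical=[E,B,D,C,A], logical=[E,B,D,C,A]
After op 5 (replace(2, 'n')): offset=0, physical=[E,B,n,C,A], logical=[E,B,n,C,A]
After op 6 (rotate(-3)): offset=2, physical=[E,B,n,C,A], logical=[n,C,A,E,B]
After op 7 (rotate(+1)): offset=3, physical=[E,B,n,C,A], logical=[C,A,E,B,n]
After op 8 (swap(3, 4)): offset=3, physical=[E,n,B,C,A], logical=[C,A,E,n,B]
After op 9 (swap(0, 1)): offset=3, physical=[E,n,B,A,C], logical=[A,C,E,n,B]
After op 10 (swap(1, 2)): offset=3, physical=[C,n,B,A,E], logical=[A,E,C,n,B]
After op 11 (rotate(+2)): offset=0, physical=[C,n,B,A,E], logical=[C,n,B,A,E]
After op 12 (rotate(+2)): offset=2, physical=[C,n,B,A,E], logical=[B,A,E,C,n]

Answer: n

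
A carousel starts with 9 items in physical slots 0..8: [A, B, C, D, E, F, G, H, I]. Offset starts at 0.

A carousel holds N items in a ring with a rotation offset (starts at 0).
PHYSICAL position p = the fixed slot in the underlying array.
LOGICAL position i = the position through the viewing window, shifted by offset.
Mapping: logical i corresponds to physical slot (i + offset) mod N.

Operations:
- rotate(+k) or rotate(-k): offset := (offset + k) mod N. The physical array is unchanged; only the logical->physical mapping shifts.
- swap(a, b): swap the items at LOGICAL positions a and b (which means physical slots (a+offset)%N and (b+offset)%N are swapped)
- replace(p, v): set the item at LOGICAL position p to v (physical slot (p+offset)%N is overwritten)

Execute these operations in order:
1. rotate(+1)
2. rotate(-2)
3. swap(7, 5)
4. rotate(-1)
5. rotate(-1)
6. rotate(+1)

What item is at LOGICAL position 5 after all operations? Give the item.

After op 1 (rotate(+1)): offset=1, physical=[A,B,C,D,E,F,G,H,I], logical=[B,C,D,E,F,G,H,I,A]
After op 2 (rotate(-2)): offset=8, physical=[A,B,C,D,E,F,G,H,I], logical=[I,A,B,C,D,E,F,G,H]
After op 3 (swap(7, 5)): offset=8, physical=[A,B,C,D,G,F,E,H,I], logical=[I,A,B,C,D,G,F,E,H]
After op 4 (rotate(-1)): offset=7, physical=[A,B,C,D,G,F,E,H,I], logical=[H,I,A,B,C,D,G,F,E]
After op 5 (rotate(-1)): offset=6, physical=[A,B,C,D,G,F,E,H,I], logical=[E,H,I,A,B,C,D,G,F]
After op 6 (rotate(+1)): offset=7, physical=[A,B,C,D,G,F,E,H,I], logical=[H,I,A,B,C,D,G,F,E]

Answer: D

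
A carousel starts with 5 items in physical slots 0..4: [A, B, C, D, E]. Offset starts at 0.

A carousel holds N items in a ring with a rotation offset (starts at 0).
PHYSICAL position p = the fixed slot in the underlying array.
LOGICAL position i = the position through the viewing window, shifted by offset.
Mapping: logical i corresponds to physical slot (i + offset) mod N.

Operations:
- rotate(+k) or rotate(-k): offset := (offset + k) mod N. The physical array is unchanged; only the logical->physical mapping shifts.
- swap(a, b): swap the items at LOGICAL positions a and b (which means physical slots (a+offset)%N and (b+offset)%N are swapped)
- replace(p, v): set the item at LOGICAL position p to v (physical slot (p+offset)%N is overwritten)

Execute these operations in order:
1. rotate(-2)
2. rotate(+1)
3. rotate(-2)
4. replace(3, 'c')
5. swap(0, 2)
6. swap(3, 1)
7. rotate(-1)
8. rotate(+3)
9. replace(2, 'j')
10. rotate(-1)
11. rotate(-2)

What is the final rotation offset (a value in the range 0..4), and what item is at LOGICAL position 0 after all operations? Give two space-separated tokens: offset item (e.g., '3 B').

After op 1 (rotate(-2)): offset=3, physical=[A,B,C,D,E], logical=[D,E,A,B,C]
After op 2 (rotate(+1)): offset=4, physical=[A,B,C,D,E], logical=[E,A,B,C,D]
After op 3 (rotate(-2)): offset=2, physical=[A,B,C,D,E], logical=[C,D,E,A,B]
After op 4 (replace(3, 'c')): offset=2, physical=[c,B,C,D,E], logical=[C,D,E,c,B]
After op 5 (swap(0, 2)): offset=2, physical=[c,B,E,D,C], logical=[E,D,C,c,B]
After op 6 (swap(3, 1)): offset=2, physical=[D,B,E,c,C], logical=[E,c,C,D,B]
After op 7 (rotate(-1)): offset=1, physical=[D,B,E,c,C], logical=[B,E,c,C,D]
After op 8 (rotate(+3)): offset=4, physical=[D,B,E,c,C], logical=[C,D,B,E,c]
After op 9 (replace(2, 'j')): offset=4, physical=[D,j,E,c,C], logical=[C,D,j,E,c]
After op 10 (rotate(-1)): offset=3, physical=[D,j,E,c,C], logical=[c,C,D,j,E]
After op 11 (rotate(-2)): offset=1, physical=[D,j,E,c,C], logical=[j,E,c,C,D]

Answer: 1 j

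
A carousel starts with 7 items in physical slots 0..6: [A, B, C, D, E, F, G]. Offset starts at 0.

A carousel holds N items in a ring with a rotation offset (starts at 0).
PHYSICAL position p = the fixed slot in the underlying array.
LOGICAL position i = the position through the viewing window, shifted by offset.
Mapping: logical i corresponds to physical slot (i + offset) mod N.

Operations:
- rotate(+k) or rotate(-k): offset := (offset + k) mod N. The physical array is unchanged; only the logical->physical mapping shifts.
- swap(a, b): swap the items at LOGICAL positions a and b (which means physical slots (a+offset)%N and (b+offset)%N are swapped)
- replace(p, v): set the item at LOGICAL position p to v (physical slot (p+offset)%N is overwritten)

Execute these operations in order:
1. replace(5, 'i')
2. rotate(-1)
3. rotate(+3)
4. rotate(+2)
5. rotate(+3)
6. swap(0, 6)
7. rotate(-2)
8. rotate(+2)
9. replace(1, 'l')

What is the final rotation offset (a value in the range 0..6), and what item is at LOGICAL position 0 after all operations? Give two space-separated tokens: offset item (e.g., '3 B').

Answer: 0 G

Derivation:
After op 1 (replace(5, 'i')): offset=0, physical=[A,B,C,D,E,i,G], logical=[A,B,C,D,E,i,G]
After op 2 (rotate(-1)): offset=6, physical=[A,B,C,D,E,i,G], logical=[G,A,B,C,D,E,i]
After op 3 (rotate(+3)): offset=2, physical=[A,B,C,D,E,i,G], logical=[C,D,E,i,G,A,B]
After op 4 (rotate(+2)): offset=4, physical=[A,B,C,D,E,i,G], logical=[E,i,G,A,B,C,D]
After op 5 (rotate(+3)): offset=0, physical=[A,B,C,D,E,i,G], logical=[A,B,C,D,E,i,G]
After op 6 (swap(0, 6)): offset=0, physical=[G,B,C,D,E,i,A], logical=[G,B,C,D,E,i,A]
After op 7 (rotate(-2)): offset=5, physical=[G,B,C,D,E,i,A], logical=[i,A,G,B,C,D,E]
After op 8 (rotate(+2)): offset=0, physical=[G,B,C,D,E,i,A], logical=[G,B,C,D,E,i,A]
After op 9 (replace(1, 'l')): offset=0, physical=[G,l,C,D,E,i,A], logical=[G,l,C,D,E,i,A]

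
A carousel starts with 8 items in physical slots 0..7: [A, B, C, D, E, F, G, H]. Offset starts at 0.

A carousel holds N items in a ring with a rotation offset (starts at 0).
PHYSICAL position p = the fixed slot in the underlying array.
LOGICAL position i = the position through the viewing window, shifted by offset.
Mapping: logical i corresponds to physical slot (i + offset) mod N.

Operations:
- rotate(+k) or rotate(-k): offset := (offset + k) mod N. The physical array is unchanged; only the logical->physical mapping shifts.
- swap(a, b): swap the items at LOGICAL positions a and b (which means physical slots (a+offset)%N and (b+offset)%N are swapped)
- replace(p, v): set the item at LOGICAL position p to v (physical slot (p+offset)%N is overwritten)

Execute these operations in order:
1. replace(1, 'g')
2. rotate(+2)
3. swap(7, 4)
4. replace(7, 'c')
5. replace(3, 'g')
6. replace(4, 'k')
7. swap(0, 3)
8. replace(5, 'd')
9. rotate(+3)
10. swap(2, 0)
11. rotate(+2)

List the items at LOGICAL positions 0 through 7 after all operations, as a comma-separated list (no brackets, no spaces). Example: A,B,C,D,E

After op 1 (replace(1, 'g')): offset=0, physical=[A,g,C,D,E,F,G,H], logical=[A,g,C,D,E,F,G,H]
After op 2 (rotate(+2)): offset=2, physical=[A,g,C,D,E,F,G,H], logical=[C,D,E,F,G,H,A,g]
After op 3 (swap(7, 4)): offset=2, physical=[A,G,C,D,E,F,g,H], logical=[C,D,E,F,g,H,A,G]
After op 4 (replace(7, 'c')): offset=2, physical=[A,c,C,D,E,F,g,H], logical=[C,D,E,F,g,H,A,c]
After op 5 (replace(3, 'g')): offset=2, physical=[A,c,C,D,E,g,g,H], logical=[C,D,E,g,g,H,A,c]
After op 6 (replace(4, 'k')): offset=2, physical=[A,c,C,D,E,g,k,H], logical=[C,D,E,g,k,H,A,c]
After op 7 (swap(0, 3)): offset=2, physical=[A,c,g,D,E,C,k,H], logical=[g,D,E,C,k,H,A,c]
After op 8 (replace(5, 'd')): offset=2, physical=[A,c,g,D,E,C,k,d], logical=[g,D,E,C,k,d,A,c]
After op 9 (rotate(+3)): offset=5, physical=[A,c,g,D,E,C,k,d], logical=[C,k,d,A,c,g,D,E]
After op 10 (swap(2, 0)): offset=5, physical=[A,c,g,D,E,d,k,C], logical=[d,k,C,A,c,g,D,E]
After op 11 (rotate(+2)): offset=7, physical=[A,c,g,D,E,d,k,C], logical=[C,A,c,g,D,E,d,k]

Answer: C,A,c,g,D,E,d,k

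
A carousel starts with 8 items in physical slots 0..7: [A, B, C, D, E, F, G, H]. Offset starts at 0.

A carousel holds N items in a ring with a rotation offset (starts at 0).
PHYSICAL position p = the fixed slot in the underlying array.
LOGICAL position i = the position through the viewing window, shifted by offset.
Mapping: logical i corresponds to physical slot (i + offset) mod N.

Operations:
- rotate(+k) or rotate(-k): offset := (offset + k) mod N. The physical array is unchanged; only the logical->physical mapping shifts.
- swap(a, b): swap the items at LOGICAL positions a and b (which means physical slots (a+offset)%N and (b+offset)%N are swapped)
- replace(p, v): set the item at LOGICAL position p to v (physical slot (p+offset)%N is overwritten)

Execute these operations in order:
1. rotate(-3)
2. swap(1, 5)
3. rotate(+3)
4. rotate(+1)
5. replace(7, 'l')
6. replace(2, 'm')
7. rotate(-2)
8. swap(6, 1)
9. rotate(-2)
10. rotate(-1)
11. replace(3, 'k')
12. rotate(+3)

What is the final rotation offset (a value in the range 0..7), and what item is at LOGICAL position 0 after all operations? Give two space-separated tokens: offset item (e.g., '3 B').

After op 1 (rotate(-3)): offset=5, physical=[A,B,C,D,E,F,G,H], logical=[F,G,H,A,B,C,D,E]
After op 2 (swap(1, 5)): offset=5, physical=[A,B,G,D,E,F,C,H], logical=[F,C,H,A,B,G,D,E]
After op 3 (rotate(+3)): offset=0, physical=[A,B,G,D,E,F,C,H], logical=[A,B,G,D,E,F,C,H]
After op 4 (rotate(+1)): offset=1, physical=[A,B,G,D,E,F,C,H], logical=[B,G,D,E,F,C,H,A]
After op 5 (replace(7, 'l')): offset=1, physical=[l,B,G,D,E,F,C,H], logical=[B,G,D,E,F,C,H,l]
After op 6 (replace(2, 'm')): offset=1, physical=[l,B,G,m,E,F,C,H], logical=[B,G,m,E,F,C,H,l]
After op 7 (rotate(-2)): offset=7, physical=[l,B,G,m,E,F,C,H], logical=[H,l,B,G,m,E,F,C]
After op 8 (swap(6, 1)): offset=7, physical=[F,B,G,m,E,l,C,H], logical=[H,F,B,G,m,E,l,C]
After op 9 (rotate(-2)): offset=5, physical=[F,B,G,m,E,l,C,H], logical=[l,C,H,F,B,G,m,E]
After op 10 (rotate(-1)): offset=4, physical=[F,B,G,m,E,l,C,H], logical=[E,l,C,H,F,B,G,m]
After op 11 (replace(3, 'k')): offset=4, physical=[F,B,G,m,E,l,C,k], logical=[E,l,C,k,F,B,G,m]
After op 12 (rotate(+3)): offset=7, physical=[F,B,G,m,E,l,C,k], logical=[k,F,B,G,m,E,l,C]

Answer: 7 k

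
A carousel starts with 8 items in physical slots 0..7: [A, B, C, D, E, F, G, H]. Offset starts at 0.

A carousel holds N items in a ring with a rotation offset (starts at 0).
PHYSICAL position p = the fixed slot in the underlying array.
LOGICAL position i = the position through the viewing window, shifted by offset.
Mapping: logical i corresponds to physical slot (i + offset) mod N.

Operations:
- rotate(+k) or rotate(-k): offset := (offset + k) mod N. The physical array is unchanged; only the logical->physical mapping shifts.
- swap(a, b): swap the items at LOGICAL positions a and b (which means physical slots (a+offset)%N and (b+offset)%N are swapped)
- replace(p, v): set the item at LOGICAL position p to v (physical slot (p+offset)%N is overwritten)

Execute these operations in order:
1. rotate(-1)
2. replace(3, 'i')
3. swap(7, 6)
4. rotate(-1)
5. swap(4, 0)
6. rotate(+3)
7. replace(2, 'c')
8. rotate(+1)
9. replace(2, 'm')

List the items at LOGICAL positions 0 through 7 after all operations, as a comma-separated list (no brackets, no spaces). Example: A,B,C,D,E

After op 1 (rotate(-1)): offset=7, physical=[A,B,C,D,E,F,G,H], logical=[H,A,B,C,D,E,F,G]
After op 2 (replace(3, 'i')): offset=7, physical=[A,B,i,D,E,F,G,H], logical=[H,A,B,i,D,E,F,G]
After op 3 (swap(7, 6)): offset=7, physical=[A,B,i,D,E,G,F,H], logical=[H,A,B,i,D,E,G,F]
After op 4 (rotate(-1)): offset=6, physical=[A,B,i,D,E,G,F,H], logical=[F,H,A,B,i,D,E,G]
After op 5 (swap(4, 0)): offset=6, physical=[A,B,F,D,E,G,i,H], logical=[i,H,A,B,F,D,E,G]
After op 6 (rotate(+3)): offset=1, physical=[A,B,F,D,E,G,i,H], logical=[B,F,D,E,G,i,H,A]
After op 7 (replace(2, 'c')): offset=1, physical=[A,B,F,c,E,G,i,H], logical=[B,F,c,E,G,i,H,A]
After op 8 (rotate(+1)): offset=2, physical=[A,B,F,c,E,G,i,H], logical=[F,c,E,G,i,H,A,B]
After op 9 (replace(2, 'm')): offset=2, physical=[A,B,F,c,m,G,i,H], logical=[F,c,m,G,i,H,A,B]

Answer: F,c,m,G,i,H,A,B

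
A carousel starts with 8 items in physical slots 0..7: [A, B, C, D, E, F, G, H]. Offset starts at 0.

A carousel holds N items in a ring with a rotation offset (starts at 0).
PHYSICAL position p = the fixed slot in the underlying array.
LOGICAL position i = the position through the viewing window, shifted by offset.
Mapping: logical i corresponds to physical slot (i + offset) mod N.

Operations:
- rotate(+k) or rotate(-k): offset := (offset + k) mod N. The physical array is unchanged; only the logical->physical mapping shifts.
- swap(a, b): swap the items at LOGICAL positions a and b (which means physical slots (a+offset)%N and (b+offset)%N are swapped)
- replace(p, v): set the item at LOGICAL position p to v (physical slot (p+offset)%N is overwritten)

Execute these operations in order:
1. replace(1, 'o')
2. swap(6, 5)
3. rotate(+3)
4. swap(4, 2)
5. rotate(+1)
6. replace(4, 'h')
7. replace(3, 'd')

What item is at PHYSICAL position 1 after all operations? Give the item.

After op 1 (replace(1, 'o')): offset=0, physical=[A,o,C,D,E,F,G,H], logical=[A,o,C,D,E,F,G,H]
After op 2 (swap(6, 5)): offset=0, physical=[A,o,C,D,E,G,F,H], logical=[A,o,C,D,E,G,F,H]
After op 3 (rotate(+3)): offset=3, physical=[A,o,C,D,E,G,F,H], logical=[D,E,G,F,H,A,o,C]
After op 4 (swap(4, 2)): offset=3, physical=[A,o,C,D,E,H,F,G], logical=[D,E,H,F,G,A,o,C]
After op 5 (rotate(+1)): offset=4, physical=[A,o,C,D,E,H,F,G], logical=[E,H,F,G,A,o,C,D]
After op 6 (replace(4, 'h')): offset=4, physical=[h,o,C,D,E,H,F,G], logical=[E,H,F,G,h,o,C,D]
After op 7 (replace(3, 'd')): offset=4, physical=[h,o,C,D,E,H,F,d], logical=[E,H,F,d,h,o,C,D]

Answer: o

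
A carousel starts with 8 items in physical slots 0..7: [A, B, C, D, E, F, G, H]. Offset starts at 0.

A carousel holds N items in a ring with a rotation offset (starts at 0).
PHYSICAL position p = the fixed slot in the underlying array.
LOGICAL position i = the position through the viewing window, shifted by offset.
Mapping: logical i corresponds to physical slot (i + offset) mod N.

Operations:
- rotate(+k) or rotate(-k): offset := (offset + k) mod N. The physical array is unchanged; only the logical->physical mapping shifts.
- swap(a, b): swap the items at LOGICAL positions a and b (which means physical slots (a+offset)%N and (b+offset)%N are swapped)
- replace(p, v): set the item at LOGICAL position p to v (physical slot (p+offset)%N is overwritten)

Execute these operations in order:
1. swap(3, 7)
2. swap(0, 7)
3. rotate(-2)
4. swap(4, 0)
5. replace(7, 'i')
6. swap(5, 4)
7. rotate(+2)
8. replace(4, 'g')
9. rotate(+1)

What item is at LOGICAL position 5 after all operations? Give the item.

After op 1 (swap(3, 7)): offset=0, physical=[A,B,C,H,E,F,G,D], logical=[A,B,C,H,E,F,G,D]
After op 2 (swap(0, 7)): offset=0, physical=[D,B,C,H,E,F,G,A], logical=[D,B,C,H,E,F,G,A]
After op 3 (rotate(-2)): offset=6, physical=[D,B,C,H,E,F,G,A], logical=[G,A,D,B,C,H,E,F]
After op 4 (swap(4, 0)): offset=6, physical=[D,B,G,H,E,F,C,A], logical=[C,A,D,B,G,H,E,F]
After op 5 (replace(7, 'i')): offset=6, physical=[D,B,G,H,E,i,C,A], logical=[C,A,D,B,G,H,E,i]
After op 6 (swap(5, 4)): offset=6, physical=[D,B,H,G,E,i,C,A], logical=[C,A,D,B,H,G,E,i]
After op 7 (rotate(+2)): offset=0, physical=[D,B,H,G,E,i,C,A], logical=[D,B,H,G,E,i,C,A]
After op 8 (replace(4, 'g')): offset=0, physical=[D,B,H,G,g,i,C,A], logical=[D,B,H,G,g,i,C,A]
After op 9 (rotate(+1)): offset=1, physical=[D,B,H,G,g,i,C,A], logical=[B,H,G,g,i,C,A,D]

Answer: C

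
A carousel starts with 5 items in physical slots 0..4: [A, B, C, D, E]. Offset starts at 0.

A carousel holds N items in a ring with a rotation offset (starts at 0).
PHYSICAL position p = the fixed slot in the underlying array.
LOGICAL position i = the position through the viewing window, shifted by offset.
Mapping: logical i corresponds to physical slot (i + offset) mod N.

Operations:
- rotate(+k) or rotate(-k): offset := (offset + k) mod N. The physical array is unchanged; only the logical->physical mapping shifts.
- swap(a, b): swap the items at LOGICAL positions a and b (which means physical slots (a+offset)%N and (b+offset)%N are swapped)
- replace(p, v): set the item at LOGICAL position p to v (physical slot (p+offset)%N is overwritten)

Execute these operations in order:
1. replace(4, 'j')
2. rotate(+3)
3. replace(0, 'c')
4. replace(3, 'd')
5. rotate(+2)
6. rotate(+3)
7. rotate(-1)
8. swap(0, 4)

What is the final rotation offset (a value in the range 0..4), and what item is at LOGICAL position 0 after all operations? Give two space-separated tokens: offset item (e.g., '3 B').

Answer: 2 d

Derivation:
After op 1 (replace(4, 'j')): offset=0, physical=[A,B,C,D,j], logical=[A,B,C,D,j]
After op 2 (rotate(+3)): offset=3, physical=[A,B,C,D,j], logical=[D,j,A,B,C]
After op 3 (replace(0, 'c')): offset=3, physical=[A,B,C,c,j], logical=[c,j,A,B,C]
After op 4 (replace(3, 'd')): offset=3, physical=[A,d,C,c,j], logical=[c,j,A,d,C]
After op 5 (rotate(+2)): offset=0, physical=[A,d,C,c,j], logical=[A,d,C,c,j]
After op 6 (rotate(+3)): offset=3, physical=[A,d,C,c,j], logical=[c,j,A,d,C]
After op 7 (rotate(-1)): offset=2, physical=[A,d,C,c,j], logical=[C,c,j,A,d]
After op 8 (swap(0, 4)): offset=2, physical=[A,C,d,c,j], logical=[d,c,j,A,C]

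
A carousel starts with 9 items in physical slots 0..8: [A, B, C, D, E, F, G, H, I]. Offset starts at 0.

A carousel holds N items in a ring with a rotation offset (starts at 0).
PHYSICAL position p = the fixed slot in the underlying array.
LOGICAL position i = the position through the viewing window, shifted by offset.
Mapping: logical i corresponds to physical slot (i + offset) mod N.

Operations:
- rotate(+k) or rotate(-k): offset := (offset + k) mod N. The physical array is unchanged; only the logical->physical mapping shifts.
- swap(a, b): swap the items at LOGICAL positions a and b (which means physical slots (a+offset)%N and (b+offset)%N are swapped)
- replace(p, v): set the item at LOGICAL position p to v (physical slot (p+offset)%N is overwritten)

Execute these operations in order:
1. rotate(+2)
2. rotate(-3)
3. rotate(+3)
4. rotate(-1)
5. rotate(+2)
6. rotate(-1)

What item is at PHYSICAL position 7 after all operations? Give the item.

Answer: H

Derivation:
After op 1 (rotate(+2)): offset=2, physical=[A,B,C,D,E,F,G,H,I], logical=[C,D,E,F,G,H,I,A,B]
After op 2 (rotate(-3)): offset=8, physical=[A,B,C,D,E,F,G,H,I], logical=[I,A,B,C,D,E,F,G,H]
After op 3 (rotate(+3)): offset=2, physical=[A,B,C,D,E,F,G,H,I], logical=[C,D,E,F,G,H,I,A,B]
After op 4 (rotate(-1)): offset=1, physical=[A,B,C,D,E,F,G,H,I], logical=[B,C,D,E,F,G,H,I,A]
After op 5 (rotate(+2)): offset=3, physical=[A,B,C,D,E,F,G,H,I], logical=[D,E,F,G,H,I,A,B,C]
After op 6 (rotate(-1)): offset=2, physical=[A,B,C,D,E,F,G,H,I], logical=[C,D,E,F,G,H,I,A,B]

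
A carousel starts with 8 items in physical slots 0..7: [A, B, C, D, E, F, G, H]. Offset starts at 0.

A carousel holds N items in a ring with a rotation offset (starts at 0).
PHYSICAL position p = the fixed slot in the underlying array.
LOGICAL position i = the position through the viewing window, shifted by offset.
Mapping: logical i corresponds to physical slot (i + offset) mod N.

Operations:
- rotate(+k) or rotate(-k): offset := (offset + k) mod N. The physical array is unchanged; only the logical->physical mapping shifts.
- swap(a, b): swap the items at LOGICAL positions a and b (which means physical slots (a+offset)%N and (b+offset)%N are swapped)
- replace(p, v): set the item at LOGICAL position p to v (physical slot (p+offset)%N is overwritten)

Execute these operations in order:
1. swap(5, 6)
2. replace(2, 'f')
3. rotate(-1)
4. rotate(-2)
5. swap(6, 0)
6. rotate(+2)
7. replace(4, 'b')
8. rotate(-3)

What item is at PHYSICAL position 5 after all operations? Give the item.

Answer: D

Derivation:
After op 1 (swap(5, 6)): offset=0, physical=[A,B,C,D,E,G,F,H], logical=[A,B,C,D,E,G,F,H]
After op 2 (replace(2, 'f')): offset=0, physical=[A,B,f,D,E,G,F,H], logical=[A,B,f,D,E,G,F,H]
After op 3 (rotate(-1)): offset=7, physical=[A,B,f,D,E,G,F,H], logical=[H,A,B,f,D,E,G,F]
After op 4 (rotate(-2)): offset=5, physical=[A,B,f,D,E,G,F,H], logical=[G,F,H,A,B,f,D,E]
After op 5 (swap(6, 0)): offset=5, physical=[A,B,f,G,E,D,F,H], logical=[D,F,H,A,B,f,G,E]
After op 6 (rotate(+2)): offset=7, physical=[A,B,f,G,E,D,F,H], logical=[H,A,B,f,G,E,D,F]
After op 7 (replace(4, 'b')): offset=7, physical=[A,B,f,b,E,D,F,H], logical=[H,A,B,f,b,E,D,F]
After op 8 (rotate(-3)): offset=4, physical=[A,B,f,b,E,D,F,H], logical=[E,D,F,H,A,B,f,b]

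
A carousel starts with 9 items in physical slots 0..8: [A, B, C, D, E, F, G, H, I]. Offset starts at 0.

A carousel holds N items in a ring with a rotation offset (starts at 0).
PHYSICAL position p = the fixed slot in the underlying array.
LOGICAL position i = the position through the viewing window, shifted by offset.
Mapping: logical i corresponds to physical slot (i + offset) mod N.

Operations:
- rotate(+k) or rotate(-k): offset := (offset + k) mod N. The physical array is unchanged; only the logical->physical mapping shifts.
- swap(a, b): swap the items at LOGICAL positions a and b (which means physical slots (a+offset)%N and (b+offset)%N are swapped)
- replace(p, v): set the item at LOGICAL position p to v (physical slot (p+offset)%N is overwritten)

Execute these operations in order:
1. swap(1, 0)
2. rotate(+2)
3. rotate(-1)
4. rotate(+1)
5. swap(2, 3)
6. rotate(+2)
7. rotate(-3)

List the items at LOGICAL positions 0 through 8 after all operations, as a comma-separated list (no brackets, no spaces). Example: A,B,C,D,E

Answer: A,C,D,F,E,G,H,I,B

Derivation:
After op 1 (swap(1, 0)): offset=0, physical=[B,A,C,D,E,F,G,H,I], logical=[B,A,C,D,E,F,G,H,I]
After op 2 (rotate(+2)): offset=2, physical=[B,A,C,D,E,F,G,H,I], logical=[C,D,E,F,G,H,I,B,A]
After op 3 (rotate(-1)): offset=1, physical=[B,A,C,D,E,F,G,H,I], logical=[A,C,D,E,F,G,H,I,B]
After op 4 (rotate(+1)): offset=2, physical=[B,A,C,D,E,F,G,H,I], logical=[C,D,E,F,G,H,I,B,A]
After op 5 (swap(2, 3)): offset=2, physical=[B,A,C,D,F,E,G,H,I], logical=[C,D,F,E,G,H,I,B,A]
After op 6 (rotate(+2)): offset=4, physical=[B,A,C,D,F,E,G,H,I], logical=[F,E,G,H,I,B,A,C,D]
After op 7 (rotate(-3)): offset=1, physical=[B,A,C,D,F,E,G,H,I], logical=[A,C,D,F,E,G,H,I,B]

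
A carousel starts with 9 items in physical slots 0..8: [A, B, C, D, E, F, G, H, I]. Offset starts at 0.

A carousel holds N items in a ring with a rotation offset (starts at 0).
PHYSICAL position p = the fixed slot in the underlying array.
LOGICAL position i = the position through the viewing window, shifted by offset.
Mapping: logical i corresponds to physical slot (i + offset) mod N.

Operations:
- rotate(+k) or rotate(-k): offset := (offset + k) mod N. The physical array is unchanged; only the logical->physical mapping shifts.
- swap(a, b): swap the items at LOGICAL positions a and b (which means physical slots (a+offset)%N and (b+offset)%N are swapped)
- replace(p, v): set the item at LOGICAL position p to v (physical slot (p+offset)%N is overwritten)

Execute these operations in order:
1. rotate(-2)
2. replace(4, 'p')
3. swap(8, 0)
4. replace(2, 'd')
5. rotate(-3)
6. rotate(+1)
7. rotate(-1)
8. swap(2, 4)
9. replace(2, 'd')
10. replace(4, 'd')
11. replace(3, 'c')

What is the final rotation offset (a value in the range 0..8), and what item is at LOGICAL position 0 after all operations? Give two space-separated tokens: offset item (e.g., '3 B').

After op 1 (rotate(-2)): offset=7, physical=[A,B,C,D,E,F,G,H,I], logical=[H,I,A,B,C,D,E,F,G]
After op 2 (replace(4, 'p')): offset=7, physical=[A,B,p,D,E,F,G,H,I], logical=[H,I,A,B,p,D,E,F,G]
After op 3 (swap(8, 0)): offset=7, physical=[A,B,p,D,E,F,H,G,I], logical=[G,I,A,B,p,D,E,F,H]
After op 4 (replace(2, 'd')): offset=7, physical=[d,B,p,D,E,F,H,G,I], logical=[G,I,d,B,p,D,E,F,H]
After op 5 (rotate(-3)): offset=4, physical=[d,B,p,D,E,F,H,G,I], logical=[E,F,H,G,I,d,B,p,D]
After op 6 (rotate(+1)): offset=5, physical=[d,B,p,D,E,F,H,G,I], logical=[F,H,G,I,d,B,p,D,E]
After op 7 (rotate(-1)): offset=4, physical=[d,B,p,D,E,F,H,G,I], logical=[E,F,H,G,I,d,B,p,D]
After op 8 (swap(2, 4)): offset=4, physical=[d,B,p,D,E,F,I,G,H], logical=[E,F,I,G,H,d,B,p,D]
After op 9 (replace(2, 'd')): offset=4, physical=[d,B,p,D,E,F,d,G,H], logical=[E,F,d,G,H,d,B,p,D]
After op 10 (replace(4, 'd')): offset=4, physical=[d,B,p,D,E,F,d,G,d], logical=[E,F,d,G,d,d,B,p,D]
After op 11 (replace(3, 'c')): offset=4, physical=[d,B,p,D,E,F,d,c,d], logical=[E,F,d,c,d,d,B,p,D]

Answer: 4 E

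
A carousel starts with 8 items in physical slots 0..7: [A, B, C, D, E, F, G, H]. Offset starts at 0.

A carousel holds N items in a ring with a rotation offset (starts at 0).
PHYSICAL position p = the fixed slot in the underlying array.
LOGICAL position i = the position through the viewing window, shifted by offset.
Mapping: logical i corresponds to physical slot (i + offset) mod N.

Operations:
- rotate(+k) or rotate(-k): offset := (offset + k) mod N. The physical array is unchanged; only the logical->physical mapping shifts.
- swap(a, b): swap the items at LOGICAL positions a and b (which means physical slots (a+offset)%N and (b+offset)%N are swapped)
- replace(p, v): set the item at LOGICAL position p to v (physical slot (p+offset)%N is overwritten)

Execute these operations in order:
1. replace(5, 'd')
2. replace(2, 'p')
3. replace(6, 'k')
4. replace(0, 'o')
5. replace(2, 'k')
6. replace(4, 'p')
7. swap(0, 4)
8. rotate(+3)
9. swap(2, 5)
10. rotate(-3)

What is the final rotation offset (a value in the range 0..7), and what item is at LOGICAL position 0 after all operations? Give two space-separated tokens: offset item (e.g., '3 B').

Answer: 0 d

Derivation:
After op 1 (replace(5, 'd')): offset=0, physical=[A,B,C,D,E,d,G,H], logical=[A,B,C,D,E,d,G,H]
After op 2 (replace(2, 'p')): offset=0, physical=[A,B,p,D,E,d,G,H], logical=[A,B,p,D,E,d,G,H]
After op 3 (replace(6, 'k')): offset=0, physical=[A,B,p,D,E,d,k,H], logical=[A,B,p,D,E,d,k,H]
After op 4 (replace(0, 'o')): offset=0, physical=[o,B,p,D,E,d,k,H], logical=[o,B,p,D,E,d,k,H]
After op 5 (replace(2, 'k')): offset=0, physical=[o,B,k,D,E,d,k,H], logical=[o,B,k,D,E,d,k,H]
After op 6 (replace(4, 'p')): offset=0, physical=[o,B,k,D,p,d,k,H], logical=[o,B,k,D,p,d,k,H]
After op 7 (swap(0, 4)): offset=0, physical=[p,B,k,D,o,d,k,H], logical=[p,B,k,D,o,d,k,H]
After op 8 (rotate(+3)): offset=3, physical=[p,B,k,D,o,d,k,H], logical=[D,o,d,k,H,p,B,k]
After op 9 (swap(2, 5)): offset=3, physical=[d,B,k,D,o,p,k,H], logical=[D,o,p,k,H,d,B,k]
After op 10 (rotate(-3)): offset=0, physical=[d,B,k,D,o,p,k,H], logical=[d,B,k,D,o,p,k,H]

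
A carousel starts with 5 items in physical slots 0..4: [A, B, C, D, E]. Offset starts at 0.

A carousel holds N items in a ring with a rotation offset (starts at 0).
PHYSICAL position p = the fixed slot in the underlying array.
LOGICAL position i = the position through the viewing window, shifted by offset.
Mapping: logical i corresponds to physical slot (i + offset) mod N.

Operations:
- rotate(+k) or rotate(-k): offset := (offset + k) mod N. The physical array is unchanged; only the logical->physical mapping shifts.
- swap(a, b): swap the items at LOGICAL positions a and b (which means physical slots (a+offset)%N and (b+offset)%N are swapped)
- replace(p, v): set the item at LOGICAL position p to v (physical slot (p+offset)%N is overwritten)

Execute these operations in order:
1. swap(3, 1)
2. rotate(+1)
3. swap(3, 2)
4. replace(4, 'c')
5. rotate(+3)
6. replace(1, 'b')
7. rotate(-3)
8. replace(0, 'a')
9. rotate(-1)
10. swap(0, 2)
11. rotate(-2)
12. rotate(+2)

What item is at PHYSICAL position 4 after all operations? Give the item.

After op 1 (swap(3, 1)): offset=0, physical=[A,D,C,B,E], logical=[A,D,C,B,E]
After op 2 (rotate(+1)): offset=1, physical=[A,D,C,B,E], logical=[D,C,B,E,A]
After op 3 (swap(3, 2)): offset=1, physical=[A,D,C,E,B], logical=[D,C,E,B,A]
After op 4 (replace(4, 'c')): offset=1, physical=[c,D,C,E,B], logical=[D,C,E,B,c]
After op 5 (rotate(+3)): offset=4, physical=[c,D,C,E,B], logical=[B,c,D,C,E]
After op 6 (replace(1, 'b')): offset=4, physical=[b,D,C,E,B], logical=[B,b,D,C,E]
After op 7 (rotate(-3)): offset=1, physical=[b,D,C,E,B], logical=[D,C,E,B,b]
After op 8 (replace(0, 'a')): offset=1, physical=[b,a,C,E,B], logical=[a,C,E,B,b]
After op 9 (rotate(-1)): offset=0, physical=[b,a,C,E,B], logical=[b,a,C,E,B]
After op 10 (swap(0, 2)): offset=0, physical=[C,a,b,E,B], logical=[C,a,b,E,B]
After op 11 (rotate(-2)): offset=3, physical=[C,a,b,E,B], logical=[E,B,C,a,b]
After op 12 (rotate(+2)): offset=0, physical=[C,a,b,E,B], logical=[C,a,b,E,B]

Answer: B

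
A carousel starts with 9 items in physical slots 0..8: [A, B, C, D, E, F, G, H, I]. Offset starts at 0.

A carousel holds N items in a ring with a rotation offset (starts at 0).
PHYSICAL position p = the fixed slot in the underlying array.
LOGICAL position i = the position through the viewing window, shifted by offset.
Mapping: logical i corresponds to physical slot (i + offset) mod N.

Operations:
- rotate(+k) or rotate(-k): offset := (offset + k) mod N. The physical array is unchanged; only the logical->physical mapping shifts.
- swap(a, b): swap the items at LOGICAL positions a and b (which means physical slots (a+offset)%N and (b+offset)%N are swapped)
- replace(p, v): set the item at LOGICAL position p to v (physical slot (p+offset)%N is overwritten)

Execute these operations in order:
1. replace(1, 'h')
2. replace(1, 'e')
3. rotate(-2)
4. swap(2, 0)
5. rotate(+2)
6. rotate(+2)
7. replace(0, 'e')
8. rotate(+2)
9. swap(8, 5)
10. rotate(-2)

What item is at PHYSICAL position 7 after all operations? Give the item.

Answer: A

Derivation:
After op 1 (replace(1, 'h')): offset=0, physical=[A,h,C,D,E,F,G,H,I], logical=[A,h,C,D,E,F,G,H,I]
After op 2 (replace(1, 'e')): offset=0, physical=[A,e,C,D,E,F,G,H,I], logical=[A,e,C,D,E,F,G,H,I]
After op 3 (rotate(-2)): offset=7, physical=[A,e,C,D,E,F,G,H,I], logical=[H,I,A,e,C,D,E,F,G]
After op 4 (swap(2, 0)): offset=7, physical=[H,e,C,D,E,F,G,A,I], logical=[A,I,H,e,C,D,E,F,G]
After op 5 (rotate(+2)): offset=0, physical=[H,e,C,D,E,F,G,A,I], logical=[H,e,C,D,E,F,G,A,I]
After op 6 (rotate(+2)): offset=2, physical=[H,e,C,D,E,F,G,A,I], logical=[C,D,E,F,G,A,I,H,e]
After op 7 (replace(0, 'e')): offset=2, physical=[H,e,e,D,E,F,G,A,I], logical=[e,D,E,F,G,A,I,H,e]
After op 8 (rotate(+2)): offset=4, physical=[H,e,e,D,E,F,G,A,I], logical=[E,F,G,A,I,H,e,e,D]
After op 9 (swap(8, 5)): offset=4, physical=[D,e,e,H,E,F,G,A,I], logical=[E,F,G,A,I,D,e,e,H]
After op 10 (rotate(-2)): offset=2, physical=[D,e,e,H,E,F,G,A,I], logical=[e,H,E,F,G,A,I,D,e]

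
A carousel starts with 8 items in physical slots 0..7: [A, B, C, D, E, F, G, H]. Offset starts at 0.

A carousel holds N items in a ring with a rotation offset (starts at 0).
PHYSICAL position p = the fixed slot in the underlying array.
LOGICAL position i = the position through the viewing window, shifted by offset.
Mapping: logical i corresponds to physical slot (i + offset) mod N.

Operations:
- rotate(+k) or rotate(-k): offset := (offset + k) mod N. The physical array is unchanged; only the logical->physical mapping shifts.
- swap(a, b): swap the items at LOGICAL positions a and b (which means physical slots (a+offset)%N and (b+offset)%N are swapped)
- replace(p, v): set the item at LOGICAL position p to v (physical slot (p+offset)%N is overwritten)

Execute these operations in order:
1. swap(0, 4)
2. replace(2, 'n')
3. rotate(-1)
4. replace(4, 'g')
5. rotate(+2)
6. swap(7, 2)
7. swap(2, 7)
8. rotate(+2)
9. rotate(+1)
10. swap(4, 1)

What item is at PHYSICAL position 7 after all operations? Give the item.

After op 1 (swap(0, 4)): offset=0, physical=[E,B,C,D,A,F,G,H], logical=[E,B,C,D,A,F,G,H]
After op 2 (replace(2, 'n')): offset=0, physical=[E,B,n,D,A,F,G,H], logical=[E,B,n,D,A,F,G,H]
After op 3 (rotate(-1)): offset=7, physical=[E,B,n,D,A,F,G,H], logical=[H,E,B,n,D,A,F,G]
After op 4 (replace(4, 'g')): offset=7, physical=[E,B,n,g,A,F,G,H], logical=[H,E,B,n,g,A,F,G]
After op 5 (rotate(+2)): offset=1, physical=[E,B,n,g,A,F,G,H], logical=[B,n,g,A,F,G,H,E]
After op 6 (swap(7, 2)): offset=1, physical=[g,B,n,E,A,F,G,H], logical=[B,n,E,A,F,G,H,g]
After op 7 (swap(2, 7)): offset=1, physical=[E,B,n,g,A,F,G,H], logical=[B,n,g,A,F,G,H,E]
After op 8 (rotate(+2)): offset=3, physical=[E,B,n,g,A,F,G,H], logical=[g,A,F,G,H,E,B,n]
After op 9 (rotate(+1)): offset=4, physical=[E,B,n,g,A,F,G,H], logical=[A,F,G,H,E,B,n,g]
After op 10 (swap(4, 1)): offset=4, physical=[F,B,n,g,A,E,G,H], logical=[A,E,G,H,F,B,n,g]

Answer: H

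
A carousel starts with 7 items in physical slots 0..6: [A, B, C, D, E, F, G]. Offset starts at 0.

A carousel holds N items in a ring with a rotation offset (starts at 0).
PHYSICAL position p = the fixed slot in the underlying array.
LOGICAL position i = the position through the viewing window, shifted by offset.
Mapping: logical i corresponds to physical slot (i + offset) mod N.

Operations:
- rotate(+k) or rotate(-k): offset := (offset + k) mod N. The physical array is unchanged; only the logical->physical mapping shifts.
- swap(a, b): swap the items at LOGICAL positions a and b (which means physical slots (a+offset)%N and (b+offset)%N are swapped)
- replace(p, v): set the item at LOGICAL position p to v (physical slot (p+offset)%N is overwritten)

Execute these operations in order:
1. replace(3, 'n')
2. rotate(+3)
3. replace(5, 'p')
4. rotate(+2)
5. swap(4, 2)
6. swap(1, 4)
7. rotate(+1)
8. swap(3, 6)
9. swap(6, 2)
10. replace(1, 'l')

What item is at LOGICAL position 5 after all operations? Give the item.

Answer: E

Derivation:
After op 1 (replace(3, 'n')): offset=0, physical=[A,B,C,n,E,F,G], logical=[A,B,C,n,E,F,G]
After op 2 (rotate(+3)): offset=3, physical=[A,B,C,n,E,F,G], logical=[n,E,F,G,A,B,C]
After op 3 (replace(5, 'p')): offset=3, physical=[A,p,C,n,E,F,G], logical=[n,E,F,G,A,p,C]
After op 4 (rotate(+2)): offset=5, physical=[A,p,C,n,E,F,G], logical=[F,G,A,p,C,n,E]
After op 5 (swap(4, 2)): offset=5, physical=[C,p,A,n,E,F,G], logical=[F,G,C,p,A,n,E]
After op 6 (swap(1, 4)): offset=5, physical=[C,p,G,n,E,F,A], logical=[F,A,C,p,G,n,E]
After op 7 (rotate(+1)): offset=6, physical=[C,p,G,n,E,F,A], logical=[A,C,p,G,n,E,F]
After op 8 (swap(3, 6)): offset=6, physical=[C,p,F,n,E,G,A], logical=[A,C,p,F,n,E,G]
After op 9 (swap(6, 2)): offset=6, physical=[C,G,F,n,E,p,A], logical=[A,C,G,F,n,E,p]
After op 10 (replace(1, 'l')): offset=6, physical=[l,G,F,n,E,p,A], logical=[A,l,G,F,n,E,p]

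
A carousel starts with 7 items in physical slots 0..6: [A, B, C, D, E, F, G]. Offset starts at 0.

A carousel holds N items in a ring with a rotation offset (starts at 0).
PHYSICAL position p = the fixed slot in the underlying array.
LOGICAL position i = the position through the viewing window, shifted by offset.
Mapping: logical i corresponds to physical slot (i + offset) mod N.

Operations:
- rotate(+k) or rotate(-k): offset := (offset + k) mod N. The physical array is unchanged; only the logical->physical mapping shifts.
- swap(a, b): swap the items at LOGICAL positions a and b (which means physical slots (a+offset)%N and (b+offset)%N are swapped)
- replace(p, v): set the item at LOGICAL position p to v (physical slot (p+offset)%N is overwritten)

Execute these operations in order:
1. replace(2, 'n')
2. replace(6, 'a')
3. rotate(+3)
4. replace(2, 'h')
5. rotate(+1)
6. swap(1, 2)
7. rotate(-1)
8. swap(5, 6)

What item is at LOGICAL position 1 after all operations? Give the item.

Answer: E

Derivation:
After op 1 (replace(2, 'n')): offset=0, physical=[A,B,n,D,E,F,G], logical=[A,B,n,D,E,F,G]
After op 2 (replace(6, 'a')): offset=0, physical=[A,B,n,D,E,F,a], logical=[A,B,n,D,E,F,a]
After op 3 (rotate(+3)): offset=3, physical=[A,B,n,D,E,F,a], logical=[D,E,F,a,A,B,n]
After op 4 (replace(2, 'h')): offset=3, physical=[A,B,n,D,E,h,a], logical=[D,E,h,a,A,B,n]
After op 5 (rotate(+1)): offset=4, physical=[A,B,n,D,E,h,a], logical=[E,h,a,A,B,n,D]
After op 6 (swap(1, 2)): offset=4, physical=[A,B,n,D,E,a,h], logical=[E,a,h,A,B,n,D]
After op 7 (rotate(-1)): offset=3, physical=[A,B,n,D,E,a,h], logical=[D,E,a,h,A,B,n]
After op 8 (swap(5, 6)): offset=3, physical=[A,n,B,D,E,a,h], logical=[D,E,a,h,A,n,B]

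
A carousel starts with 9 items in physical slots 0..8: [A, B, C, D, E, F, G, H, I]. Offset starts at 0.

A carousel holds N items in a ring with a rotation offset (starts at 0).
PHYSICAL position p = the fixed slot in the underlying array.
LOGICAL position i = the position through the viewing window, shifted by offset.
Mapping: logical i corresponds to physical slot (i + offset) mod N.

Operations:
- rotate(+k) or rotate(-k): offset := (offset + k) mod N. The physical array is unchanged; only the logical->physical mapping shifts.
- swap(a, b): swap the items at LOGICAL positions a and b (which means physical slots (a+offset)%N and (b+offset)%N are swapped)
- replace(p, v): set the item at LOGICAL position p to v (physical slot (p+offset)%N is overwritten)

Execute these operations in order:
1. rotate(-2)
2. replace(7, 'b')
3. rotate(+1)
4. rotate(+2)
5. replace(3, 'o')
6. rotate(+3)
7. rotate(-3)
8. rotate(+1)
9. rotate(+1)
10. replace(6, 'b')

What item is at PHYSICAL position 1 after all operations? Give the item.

After op 1 (rotate(-2)): offset=7, physical=[A,B,C,D,E,F,G,H,I], logical=[H,I,A,B,C,D,E,F,G]
After op 2 (replace(7, 'b')): offset=7, physical=[A,B,C,D,E,b,G,H,I], logical=[H,I,A,B,C,D,E,b,G]
After op 3 (rotate(+1)): offset=8, physical=[A,B,C,D,E,b,G,H,I], logical=[I,A,B,C,D,E,b,G,H]
After op 4 (rotate(+2)): offset=1, physical=[A,B,C,D,E,b,G,H,I], logical=[B,C,D,E,b,G,H,I,A]
After op 5 (replace(3, 'o')): offset=1, physical=[A,B,C,D,o,b,G,H,I], logical=[B,C,D,o,b,G,H,I,A]
After op 6 (rotate(+3)): offset=4, physical=[A,B,C,D,o,b,G,H,I], logical=[o,b,G,H,I,A,B,C,D]
After op 7 (rotate(-3)): offset=1, physical=[A,B,C,D,o,b,G,H,I], logical=[B,C,D,o,b,G,H,I,A]
After op 8 (rotate(+1)): offset=2, physical=[A,B,C,D,o,b,G,H,I], logical=[C,D,o,b,G,H,I,A,B]
After op 9 (rotate(+1)): offset=3, physical=[A,B,C,D,o,b,G,H,I], logical=[D,o,b,G,H,I,A,B,C]
After op 10 (replace(6, 'b')): offset=3, physical=[b,B,C,D,o,b,G,H,I], logical=[D,o,b,G,H,I,b,B,C]

Answer: B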